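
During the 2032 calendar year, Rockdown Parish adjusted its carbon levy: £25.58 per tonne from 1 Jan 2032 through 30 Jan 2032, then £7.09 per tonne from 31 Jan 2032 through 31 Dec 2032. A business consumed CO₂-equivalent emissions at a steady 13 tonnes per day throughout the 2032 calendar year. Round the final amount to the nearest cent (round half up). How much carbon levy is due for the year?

1 Jan – 30 Jan 2032: 30 days × 13 tonnes/day = 390 tonnes at £25.58/tonne → £9976.20
31 Jan – 31 Dec 2032: 336 days × 13 tonnes/day = 4,368 tonnes at £7.09/tonne → £30969.12

£40945.32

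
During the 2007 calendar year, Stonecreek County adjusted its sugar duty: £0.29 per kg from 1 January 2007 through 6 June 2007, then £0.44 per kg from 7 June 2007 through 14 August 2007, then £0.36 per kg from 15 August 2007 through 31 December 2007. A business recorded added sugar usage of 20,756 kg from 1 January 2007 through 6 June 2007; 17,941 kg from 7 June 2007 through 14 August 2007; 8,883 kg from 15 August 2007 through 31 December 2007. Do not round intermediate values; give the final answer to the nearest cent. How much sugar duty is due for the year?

1 January – 6 June 2007: 20,756 kg at £0.29/kg → £6,019.24
7 June – 14 August 2007: 17,941 kg at £0.44/kg → £7,894.04
15 August – 31 December 2007: 8,883 kg at £0.36/kg → £3,197.88

£17,111.16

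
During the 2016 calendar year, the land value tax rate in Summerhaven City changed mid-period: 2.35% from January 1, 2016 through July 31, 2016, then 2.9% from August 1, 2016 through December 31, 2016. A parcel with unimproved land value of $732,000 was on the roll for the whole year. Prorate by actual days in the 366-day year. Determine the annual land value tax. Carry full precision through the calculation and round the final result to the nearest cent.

$18,885.00

January 1 – July 31, 2016: 213 days at 2.35% → $732,000 × 2.35% × 213/366 = $10,011.0000
August 1 – December 31, 2016: 153 days at 2.9% → $732,000 × 2.9% × 153/366 = $8,874.0000
Total = $18,885.0000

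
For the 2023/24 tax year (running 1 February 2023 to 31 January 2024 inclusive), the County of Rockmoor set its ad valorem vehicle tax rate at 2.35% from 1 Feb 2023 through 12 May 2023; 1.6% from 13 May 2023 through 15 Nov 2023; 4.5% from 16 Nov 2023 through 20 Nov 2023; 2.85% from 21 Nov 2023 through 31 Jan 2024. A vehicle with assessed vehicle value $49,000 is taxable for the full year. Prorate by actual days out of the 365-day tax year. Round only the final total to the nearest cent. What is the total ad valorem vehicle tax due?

$1,025.98

1 Feb – 12 May 2023: 101 days at 2.35% → $49,000 × 2.35% × 101/365 = $318.6342
13 May – 15 Nov 2023: 187 days at 1.6% → $49,000 × 1.6% × 187/365 = $401.6658
16 Nov – 20 Nov 2023: 5 days at 4.5% → $49,000 × 4.5% × 5/365 = $30.2055
21 Nov 2023 – 31 Jan 2024: 72 days at 2.85% → $49,000 × 2.85% × 72/365 = $275.4740
Total = $1,025.9795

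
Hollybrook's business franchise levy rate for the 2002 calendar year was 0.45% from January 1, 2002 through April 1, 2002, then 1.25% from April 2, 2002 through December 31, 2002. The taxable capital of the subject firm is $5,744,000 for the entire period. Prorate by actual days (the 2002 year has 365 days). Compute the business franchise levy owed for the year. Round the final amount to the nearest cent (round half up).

January 1 – April 1, 2002: 91 days at 0.45% → $5,744,000 × 0.45% × 91/365 = $6,444.2959
April 2 – December 31, 2002: 274 days at 1.25% → $5,744,000 × 1.25% × 274/365 = $53,899.1781
Total = $60,343.4740

$60,343.47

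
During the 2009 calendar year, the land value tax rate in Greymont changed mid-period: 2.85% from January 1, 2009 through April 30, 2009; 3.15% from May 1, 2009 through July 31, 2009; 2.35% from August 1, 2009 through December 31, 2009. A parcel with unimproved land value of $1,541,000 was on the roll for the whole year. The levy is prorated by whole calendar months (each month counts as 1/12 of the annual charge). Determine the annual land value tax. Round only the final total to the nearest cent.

January 1 – April 30, 2009: 4 months at 2.85% → $1,541,000 × 2.85% × 4/12 = $14,639.5000
May 1 – July 31, 2009: 3 months at 3.15% → $1,541,000 × 3.15% × 3/12 = $12,135.3750
August 1 – December 31, 2009: 5 months at 2.35% → $1,541,000 × 2.35% × 5/12 = $15,088.9583
Total = $41,863.8333

$41,863.83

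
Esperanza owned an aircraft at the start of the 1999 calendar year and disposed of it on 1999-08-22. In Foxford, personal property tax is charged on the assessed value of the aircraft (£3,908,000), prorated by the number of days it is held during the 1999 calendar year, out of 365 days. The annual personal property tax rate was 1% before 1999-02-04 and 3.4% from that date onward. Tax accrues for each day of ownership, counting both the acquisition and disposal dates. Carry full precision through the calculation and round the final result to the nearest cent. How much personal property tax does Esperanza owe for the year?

£76,446.90

1999-01-01 to 1999-02-03: 34 days at 1% → £3,908,000 × 1% × 34/365 = £3,640.3288
1999-02-04 to 1999-08-22: 200 days at 3.4% → £3,908,000 × 3.4% × 200/365 = £72,806.5753
Total = £76,446.9041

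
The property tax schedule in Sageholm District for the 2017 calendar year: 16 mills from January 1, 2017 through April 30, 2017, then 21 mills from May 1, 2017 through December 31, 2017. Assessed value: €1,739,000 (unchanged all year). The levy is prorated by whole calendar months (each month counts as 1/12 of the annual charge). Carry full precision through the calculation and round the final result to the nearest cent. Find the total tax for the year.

January 1 – April 30, 2017: 4 months at 16 mills → €1,739,000 × 1.6% × 4/12 = €9,274.6667
May 1 – December 31, 2017: 8 months at 21 mills → €1,739,000 × 2.1% × 8/12 = €24,346.0000
Total = €33,620.6667

€33,620.67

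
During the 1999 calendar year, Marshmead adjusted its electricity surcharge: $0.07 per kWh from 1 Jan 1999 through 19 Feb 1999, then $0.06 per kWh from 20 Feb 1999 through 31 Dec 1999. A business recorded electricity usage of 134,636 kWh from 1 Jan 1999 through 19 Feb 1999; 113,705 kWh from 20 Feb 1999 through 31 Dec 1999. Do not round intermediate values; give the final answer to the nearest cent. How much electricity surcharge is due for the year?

$16,246.82

1 Jan – 19 Feb 1999: 134,636 kWh at $0.07/kWh → $9,424.52
20 Feb – 31 Dec 1999: 113,705 kWh at $0.06/kWh → $6,822.30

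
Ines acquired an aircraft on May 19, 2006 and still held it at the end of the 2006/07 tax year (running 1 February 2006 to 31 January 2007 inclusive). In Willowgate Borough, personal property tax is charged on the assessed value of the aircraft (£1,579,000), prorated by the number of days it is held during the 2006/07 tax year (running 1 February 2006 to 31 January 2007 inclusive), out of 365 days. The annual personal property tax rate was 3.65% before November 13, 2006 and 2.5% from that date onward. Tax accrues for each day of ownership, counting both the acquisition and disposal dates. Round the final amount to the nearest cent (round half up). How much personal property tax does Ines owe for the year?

£36,758.25

May 19 – November 12, 2006: 178 days at 3.65% → £1,579,000 × 3.65% × 178/365 = £28,106.2000
November 13, 2006 – January 31, 2007: 80 days at 2.5% → £1,579,000 × 2.5% × 80/365 = £8,652.0548
Total = £36,758.2548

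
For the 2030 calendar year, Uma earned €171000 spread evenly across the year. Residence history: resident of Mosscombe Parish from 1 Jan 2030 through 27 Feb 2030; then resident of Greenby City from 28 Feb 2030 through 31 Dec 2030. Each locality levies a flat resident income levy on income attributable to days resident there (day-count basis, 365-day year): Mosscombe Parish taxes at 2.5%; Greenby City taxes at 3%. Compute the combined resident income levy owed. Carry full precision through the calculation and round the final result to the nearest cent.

Mosscombe Parish, 1 Jan – 27 Feb 2030: 58 days → €171000 × 2.5% × 58/365 = €679.3151
Greenby City, 28 Feb – 31 Dec 2030: 307 days → €171000 × 3% × 307/365 = €4314.8219
Total = €4994.1370

€4994.14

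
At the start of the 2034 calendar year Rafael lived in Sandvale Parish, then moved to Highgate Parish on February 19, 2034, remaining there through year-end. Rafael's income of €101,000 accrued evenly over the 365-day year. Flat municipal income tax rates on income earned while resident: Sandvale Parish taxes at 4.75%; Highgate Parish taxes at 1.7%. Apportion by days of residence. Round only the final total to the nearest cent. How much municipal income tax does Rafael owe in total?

Sandvale Parish, January 1 – February 18, 2034: 49 days → €101,000 × 4.75% × 49/365 = €644.0479
Highgate Parish, February 19 – December 31, 2034: 316 days → €101,000 × 1.7% × 316/365 = €1,486.4986
Total = €2,130.5466

€2,130.55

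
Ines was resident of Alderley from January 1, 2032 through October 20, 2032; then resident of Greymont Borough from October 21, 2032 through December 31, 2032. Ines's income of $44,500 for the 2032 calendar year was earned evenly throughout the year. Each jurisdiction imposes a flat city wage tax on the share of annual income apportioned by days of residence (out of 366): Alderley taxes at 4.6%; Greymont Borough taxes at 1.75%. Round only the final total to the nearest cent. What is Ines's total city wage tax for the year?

Alderley, January 1 – October 20, 2032: 294 days → $44,500 × 4.6% × 294/366 = $1,644.3115
Greymont Borough, October 21 – December 31, 2032: 72 days → $44,500 × 1.75% × 72/366 = $153.1967
Total = $1,797.5082

$1,797.51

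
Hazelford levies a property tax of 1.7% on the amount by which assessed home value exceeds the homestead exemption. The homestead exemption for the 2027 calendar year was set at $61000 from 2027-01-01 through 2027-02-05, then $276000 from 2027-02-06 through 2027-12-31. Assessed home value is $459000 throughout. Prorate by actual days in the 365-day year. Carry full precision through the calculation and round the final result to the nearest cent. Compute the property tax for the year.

$3471.49

2027-01-01 to 2027-02-05: 36 days, exemption $61000 → ($459000 − $61000) × 1.7% × 36/365 = $667.3315
2027-02-06 to 2027-12-31: 329 days, exemption $276000 → ($459000 − $276000) × 1.7% × 329/365 = $2804.1616
Total = $3471.4932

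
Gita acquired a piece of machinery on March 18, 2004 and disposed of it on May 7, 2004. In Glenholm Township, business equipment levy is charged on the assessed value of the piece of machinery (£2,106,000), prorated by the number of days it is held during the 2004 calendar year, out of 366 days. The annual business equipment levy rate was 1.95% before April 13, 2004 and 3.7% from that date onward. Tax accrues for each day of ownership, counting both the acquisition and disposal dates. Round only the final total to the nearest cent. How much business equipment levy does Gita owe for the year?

March 18 – April 12, 2004: 26 days at 1.95% → £2,106,000 × 1.95% × 26/366 = £2,917.3279
April 13 – May 7, 2004: 25 days at 3.7% → £2,106,000 × 3.7% × 25/366 = £5,322.5410
Total = £8,239.8689

£8,239.87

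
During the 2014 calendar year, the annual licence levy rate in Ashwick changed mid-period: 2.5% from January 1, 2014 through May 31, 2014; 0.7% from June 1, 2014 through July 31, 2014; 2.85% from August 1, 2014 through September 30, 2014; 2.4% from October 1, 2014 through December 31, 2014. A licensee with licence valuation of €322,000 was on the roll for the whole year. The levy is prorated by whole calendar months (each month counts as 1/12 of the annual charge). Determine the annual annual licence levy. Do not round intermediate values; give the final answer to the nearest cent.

€7,191.33

January 1 – May 31, 2014: 5 months at 2.5% → €322,000 × 2.5% × 5/12 = €3,354.1667
June 1 – July 31, 2014: 2 months at 0.7% → €322,000 × 0.7% × 2/12 = €375.6667
August 1 – September 30, 2014: 2 months at 2.85% → €322,000 × 2.85% × 2/12 = €1,529.5000
October 1 – December 31, 2014: 3 months at 2.4% → €322,000 × 2.4% × 3/12 = €1,932.0000
Total = €7,191.3333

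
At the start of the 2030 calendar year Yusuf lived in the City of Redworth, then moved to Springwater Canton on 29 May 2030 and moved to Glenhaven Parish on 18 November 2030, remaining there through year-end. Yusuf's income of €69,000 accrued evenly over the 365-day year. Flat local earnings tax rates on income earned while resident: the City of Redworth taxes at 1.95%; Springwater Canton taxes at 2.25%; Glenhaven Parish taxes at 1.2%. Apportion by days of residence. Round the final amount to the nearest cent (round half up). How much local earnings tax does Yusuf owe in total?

The City of Redworth, 1 January – 28 May 2030: 148 days → €69,000 × 1.95% × 148/365 = €545.5726
Springwater Canton, 29 May – 17 November 2030: 173 days → €69,000 × 2.25% × 173/365 = €735.8425
Glenhaven Parish, 18 November – 31 December 2030: 44 days → €69,000 × 1.2% × 44/365 = €99.8137
Total = €1,381.2288

€1,381.23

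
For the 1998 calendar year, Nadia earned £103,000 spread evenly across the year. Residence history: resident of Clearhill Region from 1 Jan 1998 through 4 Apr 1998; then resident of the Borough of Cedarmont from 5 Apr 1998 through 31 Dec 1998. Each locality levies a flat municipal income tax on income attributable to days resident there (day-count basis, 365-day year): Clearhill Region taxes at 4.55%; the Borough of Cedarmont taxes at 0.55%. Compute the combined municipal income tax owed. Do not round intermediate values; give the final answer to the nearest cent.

Clearhill Region, 1 Jan – 4 Apr 1998: 94 days → £103,000 × 4.55% × 94/365 = £1,206.9342
The Borough of Cedarmont, 5 Apr – 31 Dec 1998: 271 days → £103,000 × 0.55% × 271/365 = £420.6068
Total = £1,627.5411

£1,627.54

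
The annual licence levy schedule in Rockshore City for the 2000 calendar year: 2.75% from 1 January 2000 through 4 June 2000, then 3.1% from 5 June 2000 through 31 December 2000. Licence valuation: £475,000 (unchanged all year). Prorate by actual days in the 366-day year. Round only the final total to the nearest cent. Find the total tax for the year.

£14,016.39

1 January – 4 June 2000: 156 days at 2.75% → £475,000 × 2.75% × 156/366 = £5,567.6230
5 June – 31 December 2000: 210 days at 3.1% → £475,000 × 3.1% × 210/366 = £8,448.7705
Total = £14,016.3934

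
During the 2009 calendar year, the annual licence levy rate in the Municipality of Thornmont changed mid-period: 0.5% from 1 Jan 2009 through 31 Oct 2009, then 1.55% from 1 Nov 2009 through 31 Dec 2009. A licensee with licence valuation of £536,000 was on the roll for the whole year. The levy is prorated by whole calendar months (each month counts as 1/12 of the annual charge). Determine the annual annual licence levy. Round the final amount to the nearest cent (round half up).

1 Jan – 31 Oct 2009: 10 months at 0.5% → £536,000 × 0.5% × 10/12 = £2,233.3333
1 Nov – 31 Dec 2009: 2 months at 1.55% → £536,000 × 1.55% × 2/12 = £1,384.6667
Total = £3,618.0000

£3,618.00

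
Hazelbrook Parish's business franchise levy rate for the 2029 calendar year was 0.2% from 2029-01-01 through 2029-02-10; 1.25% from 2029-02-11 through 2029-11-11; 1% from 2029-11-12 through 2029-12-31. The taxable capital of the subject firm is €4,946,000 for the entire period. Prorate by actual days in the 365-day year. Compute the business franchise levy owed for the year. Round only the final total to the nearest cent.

2029-01-01 to 2029-02-10: 41 days at 0.2% → €4,946,000 × 0.2% × 41/365 = €1,111.1562
2029-02-11 to 2029-11-11: 274 days at 1.25% → €4,946,000 × 1.25% × 274/365 = €46,411.0959
2029-11-12 to 2029-12-31: 50 days at 1% → €4,946,000 × 1% × 50/365 = €6,775.3425
Total = €54,297.5945

€54,297.59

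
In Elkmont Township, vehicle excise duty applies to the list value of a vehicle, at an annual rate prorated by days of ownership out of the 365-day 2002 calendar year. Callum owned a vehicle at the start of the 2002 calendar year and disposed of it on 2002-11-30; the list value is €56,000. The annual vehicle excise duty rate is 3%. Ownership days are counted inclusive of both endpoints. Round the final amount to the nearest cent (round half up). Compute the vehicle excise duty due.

€1,537.32

Days held (2002-01-01 to 2002-11-30): 334 out of 365
Tax = €56,000 × 3% × 334/365 = €1,537.3151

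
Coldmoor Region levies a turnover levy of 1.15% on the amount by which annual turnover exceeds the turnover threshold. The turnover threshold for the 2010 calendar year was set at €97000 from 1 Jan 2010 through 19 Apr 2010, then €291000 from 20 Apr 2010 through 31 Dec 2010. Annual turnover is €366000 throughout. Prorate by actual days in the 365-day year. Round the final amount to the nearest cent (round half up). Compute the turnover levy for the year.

€1528.74

1 Jan – 19 Apr 2010: 109 days, exemption €97000 → (€366000 − €97000) × 1.15% × 109/365 = €923.8123
20 Apr – 31 Dec 2010: 256 days, exemption €291000 → (€366000 − €291000) × 1.15% × 256/365 = €604.9315
Total = €1528.7438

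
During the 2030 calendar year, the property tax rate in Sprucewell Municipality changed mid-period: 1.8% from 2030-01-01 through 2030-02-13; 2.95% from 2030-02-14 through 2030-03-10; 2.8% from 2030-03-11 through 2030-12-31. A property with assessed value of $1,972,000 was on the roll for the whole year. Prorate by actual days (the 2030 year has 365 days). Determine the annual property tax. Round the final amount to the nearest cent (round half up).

2030-01-01 to 2030-02-13: 44 days at 1.8% → $1,972,000 × 1.8% × 44/365 = $4,278.9699
2030-02-14 to 2030-03-10: 25 days at 2.95% → $1,972,000 × 2.95% × 25/365 = $3,984.5205
2030-03-11 to 2030-12-31: 296 days at 2.8% → $1,972,000 × 2.8% × 296/365 = $44,777.9068
Total = $53,041.3973

$53,041.40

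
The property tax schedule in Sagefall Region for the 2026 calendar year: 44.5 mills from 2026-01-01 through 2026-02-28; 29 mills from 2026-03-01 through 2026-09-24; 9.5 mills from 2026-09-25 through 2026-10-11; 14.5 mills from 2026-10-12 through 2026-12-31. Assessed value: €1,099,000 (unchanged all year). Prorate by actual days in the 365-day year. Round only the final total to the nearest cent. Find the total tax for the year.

2026-01-01 to 2026-02-28: 59 days at 44.5 mills → €1,099,000 × 4.45% × 59/365 = €7,905.2726
2026-03-01 to 2026-09-24: 208 days at 29 mills → €1,099,000 × 2.9% × 208/365 = €18,162.1041
2026-09-25 to 2026-10-11: 17 days at 9.5 mills → €1,099,000 × 0.95% × 17/365 = €486.2699
2026-10-12 to 2026-12-31: 81 days at 14.5 mills → €1,099,000 × 1.45% × 81/365 = €3,536.3712
Total = €30,090.0178

€30,090.02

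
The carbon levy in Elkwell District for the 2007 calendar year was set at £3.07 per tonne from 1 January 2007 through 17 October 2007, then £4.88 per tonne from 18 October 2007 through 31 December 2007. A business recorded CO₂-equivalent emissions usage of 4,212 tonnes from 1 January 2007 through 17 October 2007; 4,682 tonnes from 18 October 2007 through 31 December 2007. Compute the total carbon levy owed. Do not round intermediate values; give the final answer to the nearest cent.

1 January – 17 October 2007: 4,212 tonnes at £3.07/tonne → £12,930.84
18 October – 31 December 2007: 4,682 tonnes at £4.88/tonne → £22,848.16

£35,779.00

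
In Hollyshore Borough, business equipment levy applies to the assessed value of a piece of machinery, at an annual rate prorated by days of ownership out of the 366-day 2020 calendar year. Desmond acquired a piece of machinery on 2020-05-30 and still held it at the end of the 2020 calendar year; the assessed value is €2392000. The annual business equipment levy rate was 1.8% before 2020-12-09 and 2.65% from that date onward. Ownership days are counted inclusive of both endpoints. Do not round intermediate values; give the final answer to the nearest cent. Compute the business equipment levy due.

€26687.79

2020-05-30 to 2020-12-08: 193 days at 1.8% → €2392000 × 1.8% × 193/366 = €22704.3934
2020-12-09 to 2020-12-31: 23 days at 2.65% → €2392000 × 2.65% × 23/366 = €3983.3989
Total = €26687.7923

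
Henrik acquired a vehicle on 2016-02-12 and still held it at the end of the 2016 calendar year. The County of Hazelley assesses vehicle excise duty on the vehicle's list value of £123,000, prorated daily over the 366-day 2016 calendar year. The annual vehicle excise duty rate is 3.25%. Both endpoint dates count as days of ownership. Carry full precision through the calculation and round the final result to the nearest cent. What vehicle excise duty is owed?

Days held (2016-02-12 to 2016-12-31): 324 out of 366
Tax = £123,000 × 3.25% × 324/366 = £3,538.7705

£3,538.77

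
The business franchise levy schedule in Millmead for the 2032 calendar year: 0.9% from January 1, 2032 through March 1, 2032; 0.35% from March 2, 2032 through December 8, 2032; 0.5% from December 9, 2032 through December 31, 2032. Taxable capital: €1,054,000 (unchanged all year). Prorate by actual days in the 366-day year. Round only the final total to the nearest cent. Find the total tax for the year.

January 1 – March 1, 2032: 61 days at 0.9% → €1,054,000 × 0.9% × 61/366 = €1,581.0000
March 2 – December 8, 2032: 282 days at 0.35% → €1,054,000 × 0.35% × 282/366 = €2,842.3443
December 9 – December 31, 2032: 23 days at 0.5% → €1,054,000 × 0.5% × 23/366 = €331.1749
Total = €4,754.5191

€4,754.52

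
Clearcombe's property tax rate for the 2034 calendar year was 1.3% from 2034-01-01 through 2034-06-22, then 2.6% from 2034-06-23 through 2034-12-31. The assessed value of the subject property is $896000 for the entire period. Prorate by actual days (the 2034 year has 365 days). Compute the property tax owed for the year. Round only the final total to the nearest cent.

2034-01-01 to 2034-06-22: 173 days at 1.3% → $896000 × 1.3% × 173/365 = $5520.8329
2034-06-23 to 2034-12-31: 192 days at 2.6% → $896000 × 2.6% × 192/365 = $12254.3342
Total = $17775.1671

$17775.17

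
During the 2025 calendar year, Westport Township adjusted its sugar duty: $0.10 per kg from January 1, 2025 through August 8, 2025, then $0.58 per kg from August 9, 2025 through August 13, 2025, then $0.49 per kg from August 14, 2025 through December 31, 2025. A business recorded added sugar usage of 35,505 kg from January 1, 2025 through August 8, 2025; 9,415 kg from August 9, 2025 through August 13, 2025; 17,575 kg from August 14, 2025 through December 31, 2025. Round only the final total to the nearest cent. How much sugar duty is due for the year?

January 1 – August 8, 2025: 35,505 kg at $0.10/kg → $3,550.50
August 9 – August 13, 2025: 9,415 kg at $0.58/kg → $5,460.70
August 14 – December 31, 2025: 17,575 kg at $0.49/kg → $8,611.75

$17,622.95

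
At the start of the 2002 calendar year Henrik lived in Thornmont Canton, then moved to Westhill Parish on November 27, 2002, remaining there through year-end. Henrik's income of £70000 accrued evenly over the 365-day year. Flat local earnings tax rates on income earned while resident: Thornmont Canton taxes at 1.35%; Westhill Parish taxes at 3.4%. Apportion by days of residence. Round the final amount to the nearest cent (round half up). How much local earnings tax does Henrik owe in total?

£1082.60

Thornmont Canton, January 1 – November 26, 2002: 330 days → £70000 × 1.35% × 330/365 = £854.3836
Westhill Parish, November 27 – December 31, 2002: 35 days → £70000 × 3.4% × 35/365 = £228.2192
Total = £1082.6027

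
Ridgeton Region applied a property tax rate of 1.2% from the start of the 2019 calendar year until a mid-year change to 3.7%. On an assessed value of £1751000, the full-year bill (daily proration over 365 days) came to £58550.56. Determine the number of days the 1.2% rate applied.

52 days

Let d = days at the first rate; then 365 − d days at the second rate.
£1751000 × [1.2%·d + 3.7%·(365−d)] / 365 = £58550.56
Solving gives d = 52, so the new rate took effect on February 22, 2019.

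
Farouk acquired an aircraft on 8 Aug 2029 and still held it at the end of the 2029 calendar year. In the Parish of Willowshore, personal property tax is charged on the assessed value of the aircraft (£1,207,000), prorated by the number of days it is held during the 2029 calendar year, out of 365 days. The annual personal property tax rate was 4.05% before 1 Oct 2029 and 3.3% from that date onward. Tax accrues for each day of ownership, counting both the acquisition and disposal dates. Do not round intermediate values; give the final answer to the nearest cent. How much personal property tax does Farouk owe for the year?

£17,271.67

8 Aug – 30 Sep 2029: 54 days at 4.05% → £1,207,000 × 4.05% × 54/365 = £7,232.0795
1 Oct – 31 Dec 2029: 92 days at 3.3% → £1,207,000 × 3.3% × 92/365 = £10,039.5945
Total = £17,271.6740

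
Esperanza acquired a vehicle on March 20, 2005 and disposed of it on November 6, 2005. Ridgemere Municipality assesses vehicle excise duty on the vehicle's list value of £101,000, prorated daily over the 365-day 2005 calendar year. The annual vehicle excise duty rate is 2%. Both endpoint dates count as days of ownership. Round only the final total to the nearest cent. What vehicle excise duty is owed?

£1,283.95

Days held (March 20 – November 6, 2005): 232 out of 365
Tax = £101,000 × 2% × 232/365 = £1,283.9452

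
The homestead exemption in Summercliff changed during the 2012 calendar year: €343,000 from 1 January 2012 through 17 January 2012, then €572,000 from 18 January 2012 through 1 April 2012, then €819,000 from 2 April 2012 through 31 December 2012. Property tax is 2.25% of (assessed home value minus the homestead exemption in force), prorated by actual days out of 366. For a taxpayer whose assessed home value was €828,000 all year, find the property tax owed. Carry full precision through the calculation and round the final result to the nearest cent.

1 January – 17 January 2012: 17 days, exemption €343,000 → (€828,000 − €343,000) × 2.25% × 17/366 = €506.8648
18 January – 1 April 2012: 75 days, exemption €572,000 → (€828,000 − €572,000) × 2.25% × 75/366 = €1,180.3279
2 April – 31 December 2012: 274 days, exemption €819,000 → (€828,000 − €819,000) × 2.25% × 274/366 = €151.5984
Total = €1,838.7910

€1,838.79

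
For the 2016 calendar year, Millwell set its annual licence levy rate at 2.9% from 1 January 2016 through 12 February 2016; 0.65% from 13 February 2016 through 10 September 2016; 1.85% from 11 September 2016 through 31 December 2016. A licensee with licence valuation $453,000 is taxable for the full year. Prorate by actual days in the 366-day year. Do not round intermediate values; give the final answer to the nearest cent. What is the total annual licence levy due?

1 January – 12 February 2016: 43 days at 2.9% → $453,000 × 2.9% × 43/366 = $1,543.4180
13 February – 10 September 2016: 211 days at 0.65% → $453,000 × 0.65% × 211/366 = $1,697.5123
11 September – 31 December 2016: 112 days at 1.85% → $453,000 × 1.85% × 112/366 = $2,564.5246
Total = $5,805.4549

$5,805.45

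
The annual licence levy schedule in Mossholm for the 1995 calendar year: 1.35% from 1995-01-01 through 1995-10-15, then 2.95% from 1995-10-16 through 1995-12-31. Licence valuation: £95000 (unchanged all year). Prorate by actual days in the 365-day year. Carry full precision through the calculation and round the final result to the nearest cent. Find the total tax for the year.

£1603.16

1995-01-01 to 1995-10-15: 288 days at 1.35% → £95000 × 1.35% × 288/365 = £1011.9452
1995-10-16 to 1995-12-31: 77 days at 2.95% → £95000 × 2.95% × 77/365 = £591.2123
Total = £1603.1575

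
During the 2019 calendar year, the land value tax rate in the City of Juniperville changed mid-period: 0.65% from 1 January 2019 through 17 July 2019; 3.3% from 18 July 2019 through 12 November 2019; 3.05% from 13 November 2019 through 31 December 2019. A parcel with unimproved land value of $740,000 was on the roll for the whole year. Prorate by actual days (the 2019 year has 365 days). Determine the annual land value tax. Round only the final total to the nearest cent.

1 January – 17 July 2019: 198 days at 0.65% → $740,000 × 0.65% × 198/365 = $2,609.2603
18 July – 12 November 2019: 118 days at 3.3% → $740,000 × 3.3% × 118/365 = $7,894.6849
13 November – 31 December 2019: 49 days at 3.05% → $740,000 × 3.05% × 49/365 = $3,029.9452
Total = $13,533.8904

$13,533.89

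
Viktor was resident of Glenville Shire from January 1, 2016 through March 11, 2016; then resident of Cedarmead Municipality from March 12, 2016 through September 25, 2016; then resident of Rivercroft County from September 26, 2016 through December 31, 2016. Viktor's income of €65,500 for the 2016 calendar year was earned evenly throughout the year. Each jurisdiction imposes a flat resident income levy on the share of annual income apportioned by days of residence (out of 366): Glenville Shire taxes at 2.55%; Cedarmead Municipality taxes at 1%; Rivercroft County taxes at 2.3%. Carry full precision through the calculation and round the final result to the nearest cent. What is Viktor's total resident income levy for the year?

€1,077.62

Glenville Shire, January 1 – March 11, 2016: 71 days → €65,500 × 2.55% × 71/366 = €324.0102
Cedarmead Municipality, March 12 – September 25, 2016: 198 days → €65,500 × 1% × 198/366 = €354.3443
Rivercroft County, September 26 – December 31, 2016: 97 days → €65,500 × 2.3% × 97/366 = €399.2637
Total = €1,077.6182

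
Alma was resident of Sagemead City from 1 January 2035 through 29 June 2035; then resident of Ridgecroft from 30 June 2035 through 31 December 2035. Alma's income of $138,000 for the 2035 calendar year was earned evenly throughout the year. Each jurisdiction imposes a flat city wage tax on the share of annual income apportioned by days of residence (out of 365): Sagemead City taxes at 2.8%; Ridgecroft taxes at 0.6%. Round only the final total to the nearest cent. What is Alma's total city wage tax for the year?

Sagemead City, 1 January – 29 June 2035: 180 days → $138,000 × 2.8% × 180/365 = $1,905.5342
Ridgecroft, 30 June – 31 December 2035: 185 days → $138,000 × 0.6% × 185/365 = $419.6712
Total = $2,325.2055

$2,325.21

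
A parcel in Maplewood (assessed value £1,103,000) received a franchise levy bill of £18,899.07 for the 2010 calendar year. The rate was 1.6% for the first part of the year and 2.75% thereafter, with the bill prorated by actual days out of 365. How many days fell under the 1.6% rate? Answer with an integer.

329 days

Let d = days at the first rate; then 365 − d days at the second rate.
£1,103,000 × [1.6%·d + 2.75%·(365−d)] / 365 = £18,899.07
Solving gives d = 329, so the new rate took effect on 26 Nov 2010.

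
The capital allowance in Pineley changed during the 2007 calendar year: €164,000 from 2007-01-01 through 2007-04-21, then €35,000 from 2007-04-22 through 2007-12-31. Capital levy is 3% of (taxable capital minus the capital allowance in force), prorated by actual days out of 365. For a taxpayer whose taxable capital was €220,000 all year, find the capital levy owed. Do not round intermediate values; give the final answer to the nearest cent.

€4,373.10

2007-01-01 to 2007-04-21: 111 days, exemption €164,000 → (€220,000 − €164,000) × 3% × 111/365 = €510.9041
2007-04-22 to 2007-12-31: 254 days, exemption €35,000 → (€220,000 − €35,000) × 3% × 254/365 = €3,862.1918
Total = €4,373.0959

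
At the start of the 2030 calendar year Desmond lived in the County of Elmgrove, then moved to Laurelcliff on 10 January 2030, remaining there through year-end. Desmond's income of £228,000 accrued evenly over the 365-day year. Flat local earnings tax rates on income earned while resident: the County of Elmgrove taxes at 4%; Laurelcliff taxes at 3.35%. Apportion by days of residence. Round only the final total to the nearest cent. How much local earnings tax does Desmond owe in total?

The County of Elmgrove, 1 January – 9 January 2030: 9 days → £228,000 × 4% × 9/365 = £224.8767
Laurelcliff, 10 January – 31 December 2030: 356 days → £228,000 × 3.35% × 356/365 = £7,449.6658
Total = £7,674.5425

£7,674.54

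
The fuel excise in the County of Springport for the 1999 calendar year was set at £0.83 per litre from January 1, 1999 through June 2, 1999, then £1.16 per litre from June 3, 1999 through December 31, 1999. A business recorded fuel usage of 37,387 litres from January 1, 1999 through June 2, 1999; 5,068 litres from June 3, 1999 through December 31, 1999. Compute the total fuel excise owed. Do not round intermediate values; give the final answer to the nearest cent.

£36910.09

January 1 – June 2, 1999: 37,387 litres at £0.83/litre → £31031.21
June 3 – December 31, 1999: 5,068 litres at £1.16/litre → £5878.88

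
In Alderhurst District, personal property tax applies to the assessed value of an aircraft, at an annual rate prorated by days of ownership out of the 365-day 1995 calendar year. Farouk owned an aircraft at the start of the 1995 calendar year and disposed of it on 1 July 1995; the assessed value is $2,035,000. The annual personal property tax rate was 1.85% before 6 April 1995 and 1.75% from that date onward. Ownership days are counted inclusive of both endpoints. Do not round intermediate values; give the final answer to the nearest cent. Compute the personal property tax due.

1 January – 5 April 1995: 95 days at 1.85% → $2,035,000 × 1.85% × 95/365 = $9,798.6644
6 April – 1 July 1995: 87 days at 1.75% → $2,035,000 × 1.75% × 87/365 = $8,488.4589
Total = $18,287.1233

$18,287.12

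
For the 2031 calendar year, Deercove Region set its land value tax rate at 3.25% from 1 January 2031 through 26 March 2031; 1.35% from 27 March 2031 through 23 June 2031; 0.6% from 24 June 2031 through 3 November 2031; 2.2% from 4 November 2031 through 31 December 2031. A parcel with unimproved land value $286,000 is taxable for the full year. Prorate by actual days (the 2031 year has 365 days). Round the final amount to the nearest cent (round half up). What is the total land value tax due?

1 January – 26 March 2031: 85 days at 3.25% → $286,000 × 3.25% × 85/365 = $2,164.5890
27 March – 23 June 2031: 89 days at 1.35% → $286,000 × 1.35% × 89/365 = $941.4493
24 June – 3 November 2031: 133 days at 0.6% → $286,000 × 0.6% × 133/365 = $625.2822
4 November – 31 December 2031: 58 days at 2.2% → $286,000 × 2.2% × 58/365 = $999.8247
Total = $4,731.1452

$4,731.15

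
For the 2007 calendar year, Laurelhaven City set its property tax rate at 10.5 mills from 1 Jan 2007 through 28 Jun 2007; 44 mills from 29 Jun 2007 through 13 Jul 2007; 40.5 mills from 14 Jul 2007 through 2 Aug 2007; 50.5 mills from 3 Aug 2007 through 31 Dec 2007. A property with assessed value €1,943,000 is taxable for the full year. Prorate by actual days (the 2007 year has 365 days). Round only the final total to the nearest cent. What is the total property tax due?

€58,423.08

1 Jan – 28 Jun 2007: 179 days at 10.5 mills → €1,943,000 × 1.05% × 179/365 = €10,005.1192
29 Jun – 13 Jul 2007: 15 days at 44 mills → €1,943,000 × 4.4% × 15/365 = €3,513.3699
14 Jul – 2 Aug 2007: 20 days at 40.5 mills → €1,943,000 × 4.05% × 20/365 = €4,311.8630
3 Aug – 31 Dec 2007: 151 days at 50.5 mills → €1,943,000 × 5.05% × 151/365 = €40,592.7301
Total = €58,423.0822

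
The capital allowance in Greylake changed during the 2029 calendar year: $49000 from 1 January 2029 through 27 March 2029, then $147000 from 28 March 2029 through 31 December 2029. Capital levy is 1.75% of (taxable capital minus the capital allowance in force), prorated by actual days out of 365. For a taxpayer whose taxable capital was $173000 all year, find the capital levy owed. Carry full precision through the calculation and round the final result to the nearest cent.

1 January – 27 March 2029: 86 days, exemption $49000 → ($173000 − $49000) × 1.75% × 86/365 = $511.2877
28 March – 31 December 2029: 279 days, exemption $147000 → ($173000 − $147000) × 1.75% × 279/365 = $347.7945
Total = $859.0822

$859.08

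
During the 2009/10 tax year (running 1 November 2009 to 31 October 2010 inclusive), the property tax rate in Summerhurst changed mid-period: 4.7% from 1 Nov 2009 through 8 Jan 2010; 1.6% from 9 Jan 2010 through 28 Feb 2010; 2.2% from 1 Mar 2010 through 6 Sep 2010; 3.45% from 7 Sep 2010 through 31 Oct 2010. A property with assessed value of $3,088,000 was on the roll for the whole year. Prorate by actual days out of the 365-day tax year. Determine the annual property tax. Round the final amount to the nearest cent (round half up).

1 Nov 2009 – 8 Jan 2010: 69 days at 4.7% → $3,088,000 × 4.7% × 69/365 = $27,436.6685
9 Jan – 28 Feb 2010: 51 days at 1.6% → $3,088,000 × 1.6% × 51/365 = $6,903.5836
1 Mar – 6 Sep 2010: 190 days at 2.2% → $3,088,000 × 2.2% × 190/365 = $35,363.9452
7 Sep – 31 Oct 2010: 55 days at 3.45% → $3,088,000 × 3.45% × 55/365 = $16,053.3699
Total = $85,757.5671

$85,757.57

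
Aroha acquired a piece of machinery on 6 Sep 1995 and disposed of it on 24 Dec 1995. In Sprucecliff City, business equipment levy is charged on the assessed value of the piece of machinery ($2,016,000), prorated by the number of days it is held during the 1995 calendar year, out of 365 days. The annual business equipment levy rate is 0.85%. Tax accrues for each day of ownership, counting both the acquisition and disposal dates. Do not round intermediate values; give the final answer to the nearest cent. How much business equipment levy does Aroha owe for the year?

$5,164.27

Days held (6 Sep – 24 Dec 1995): 110 out of 365
Tax = $2,016,000 × 0.85% × 110/365 = $5,164.2740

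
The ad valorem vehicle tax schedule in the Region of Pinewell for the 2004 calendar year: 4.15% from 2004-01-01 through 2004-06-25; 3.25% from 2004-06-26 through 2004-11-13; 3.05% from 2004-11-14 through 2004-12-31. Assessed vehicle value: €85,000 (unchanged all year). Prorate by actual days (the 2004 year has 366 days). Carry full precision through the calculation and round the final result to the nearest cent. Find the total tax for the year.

2004-01-01 to 2004-06-25: 177 days at 4.15% → €85,000 × 4.15% × 177/366 = €1,705.9221
2004-06-26 to 2004-11-13: 141 days at 3.25% → €85,000 × 3.25% × 141/366 = €1,064.2418
2004-11-14 to 2004-12-31: 48 days at 3.05% → €85,000 × 3.05% × 48/366 = €340.0000
Total = €3,110.1639

€3,110.16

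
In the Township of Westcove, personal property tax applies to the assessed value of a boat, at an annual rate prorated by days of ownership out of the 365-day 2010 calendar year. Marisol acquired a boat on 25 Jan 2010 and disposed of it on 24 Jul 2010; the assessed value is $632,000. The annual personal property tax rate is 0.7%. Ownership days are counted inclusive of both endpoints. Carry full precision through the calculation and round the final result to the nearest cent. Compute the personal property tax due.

Days held (25 Jan – 24 Jul 2010): 181 out of 365
Tax = $632,000 × 0.7% × 181/365 = $2,193.8192

$2,193.82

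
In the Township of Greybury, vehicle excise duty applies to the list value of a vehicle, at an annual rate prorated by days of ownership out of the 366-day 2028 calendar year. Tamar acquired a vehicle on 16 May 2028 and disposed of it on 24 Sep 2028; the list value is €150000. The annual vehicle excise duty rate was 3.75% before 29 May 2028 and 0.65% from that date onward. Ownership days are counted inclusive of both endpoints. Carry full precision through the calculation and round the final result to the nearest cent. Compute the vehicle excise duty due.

16 May – 28 May 2028: 13 days at 3.75% → €150000 × 3.75% × 13/366 = €199.7951
29 May – 24 Sep 2028: 119 days at 0.65% → €150000 × 0.65% × 119/366 = €317.0082
Total = €516.8033

€516.80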